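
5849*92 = 538108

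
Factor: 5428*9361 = 2^2*11^1*23^2*37^1*59^1 = 50811508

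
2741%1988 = 753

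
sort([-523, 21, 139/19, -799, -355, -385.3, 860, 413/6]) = [-799, -523, -385.3, -355, 139/19, 21, 413/6, 860]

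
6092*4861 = 29613212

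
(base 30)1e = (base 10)44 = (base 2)101100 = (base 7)62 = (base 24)1k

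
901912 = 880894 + 21018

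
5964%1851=411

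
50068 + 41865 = 91933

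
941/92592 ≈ 0.0102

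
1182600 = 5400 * 219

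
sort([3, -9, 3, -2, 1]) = [-9, -2, 1, 3, 3]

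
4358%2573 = 1785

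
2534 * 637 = 1614158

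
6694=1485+5209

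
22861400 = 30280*755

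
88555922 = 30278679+58277243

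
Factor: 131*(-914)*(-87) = 2^1*3^1*29^1*131^1*457^1 = 10416858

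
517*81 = 41877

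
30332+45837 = 76169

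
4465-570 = 3895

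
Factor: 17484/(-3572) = -1*3^1*19^(-1)*31^1 = -93/19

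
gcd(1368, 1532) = 4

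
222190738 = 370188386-147997648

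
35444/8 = 8861/2 = 4430.50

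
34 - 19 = 15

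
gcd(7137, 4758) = 2379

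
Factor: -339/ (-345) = 5^ (-1) * 23^ (-1) * 113^1 = 113/115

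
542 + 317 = 859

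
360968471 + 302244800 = 663213271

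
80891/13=6222 + 5/13≈6222.38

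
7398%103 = 85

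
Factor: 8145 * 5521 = 3^2 * 5^1 * 181^1 * 5521^1 = 44968545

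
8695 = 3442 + 5253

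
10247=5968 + 4279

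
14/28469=2/4067 ≈ 0.000492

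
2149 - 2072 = 77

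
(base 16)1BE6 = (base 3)100210112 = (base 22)EGE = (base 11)5403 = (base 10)7142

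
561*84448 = 47375328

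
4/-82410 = -2/41205≈-0.0000485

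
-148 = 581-729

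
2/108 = 1/54 ≈ 0.0185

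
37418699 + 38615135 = 76033834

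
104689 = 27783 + 76906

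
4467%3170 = 1297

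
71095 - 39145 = 31950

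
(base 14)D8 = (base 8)276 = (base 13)118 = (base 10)190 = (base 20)9A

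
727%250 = 227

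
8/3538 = 4/1769 ≈ 0.00226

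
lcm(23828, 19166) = 881636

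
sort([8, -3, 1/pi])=[-3, 1/pi, 8]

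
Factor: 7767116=2^2*7^1*71^1*3907^1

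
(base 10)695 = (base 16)2b7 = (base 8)1267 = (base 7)2012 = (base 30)n5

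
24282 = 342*71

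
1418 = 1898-480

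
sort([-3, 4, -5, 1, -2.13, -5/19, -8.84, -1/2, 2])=[-8.84, -5, -3, -2.13, -1/2, -5/19, 1, 2, 4]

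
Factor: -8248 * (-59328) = 2^9 * 3^2 * 103^1 * 1031^1 = 489337344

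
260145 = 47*5535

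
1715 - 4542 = -2827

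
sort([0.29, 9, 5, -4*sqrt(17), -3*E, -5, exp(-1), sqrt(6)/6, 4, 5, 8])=[-4*sqrt(17), -3*E, -5, 0.29, exp(-1), sqrt(6)/6, 4, 5, 5, 8, 9]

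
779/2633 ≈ 0.296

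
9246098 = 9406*983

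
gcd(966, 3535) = 7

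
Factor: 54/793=2^1*3^3*13^(-1)*61^(-1)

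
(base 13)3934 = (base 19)13b4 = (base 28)ab7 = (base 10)8155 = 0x1fdb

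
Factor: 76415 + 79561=2^3*3^1*67^1*97^1=155976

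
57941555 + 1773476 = 59715031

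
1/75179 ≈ 0.0000133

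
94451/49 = 1927 + 4/7 ≈ 1927.57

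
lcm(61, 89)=5429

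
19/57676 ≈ 0.000329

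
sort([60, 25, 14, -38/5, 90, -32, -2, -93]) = [-93, -32, -38/5, -2, 14, 25, 60, 90]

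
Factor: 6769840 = 2^4*5^1*7^2*11^1*157^1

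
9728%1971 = 1844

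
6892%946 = 270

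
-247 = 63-310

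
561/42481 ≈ 0.0132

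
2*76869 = 153738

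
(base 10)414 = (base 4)12132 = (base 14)218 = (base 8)636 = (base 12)2a6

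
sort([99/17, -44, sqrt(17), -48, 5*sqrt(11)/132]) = [-48, -44, 5*sqrt(11)/132, sqrt(17), 99/17]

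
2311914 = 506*4569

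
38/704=19/352 ≈ 0.0540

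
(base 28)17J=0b1111100111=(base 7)2625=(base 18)319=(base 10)999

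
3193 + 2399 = 5592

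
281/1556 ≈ 0.181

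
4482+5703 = 10185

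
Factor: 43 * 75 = 3^1 * 5^2 * 43^1 = 3225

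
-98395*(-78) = 7674810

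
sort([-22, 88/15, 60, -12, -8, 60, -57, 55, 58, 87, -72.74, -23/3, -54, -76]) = [-76, -72.74, -57, -54, -22, -12, -8, -23/3, 88/15, 55, 58, 60, 60, 87]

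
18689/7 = 2669 + 6/7 ≈ 2669.86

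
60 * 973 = 58380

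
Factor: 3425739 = 3^1*907^1*1259^1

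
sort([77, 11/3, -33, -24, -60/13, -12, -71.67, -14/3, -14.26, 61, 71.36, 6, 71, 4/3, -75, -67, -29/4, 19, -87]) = [-87, -75, -71.67, -67, -33, -24, -14.26, -12, -29/4, -14/3, -60/13, 4/3, 11/3, 6, 19, 61, 71, 71.36, 77]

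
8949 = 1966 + 6983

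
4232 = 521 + 3711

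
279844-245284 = 34560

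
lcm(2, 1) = 2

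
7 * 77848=544936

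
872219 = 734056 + 138163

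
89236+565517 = 654753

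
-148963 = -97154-51809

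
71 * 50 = 3550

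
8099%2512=563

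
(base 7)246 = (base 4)2010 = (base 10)132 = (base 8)204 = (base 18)76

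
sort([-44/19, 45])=[-44/19, 45]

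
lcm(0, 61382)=0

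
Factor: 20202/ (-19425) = -1*2^1*5^ (-2)*13^1 = -26/25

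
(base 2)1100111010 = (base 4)30322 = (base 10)826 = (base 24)1aa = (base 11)691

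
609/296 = 2 + 17/296 ≈ 2.06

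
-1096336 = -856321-240015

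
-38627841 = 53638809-92266650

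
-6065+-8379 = -14444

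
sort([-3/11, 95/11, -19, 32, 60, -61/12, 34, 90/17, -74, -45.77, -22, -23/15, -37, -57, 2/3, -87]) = [-87, -74, -57, -45.77, -37, -22, -19, -61/12, -23/15, -3/11, 2/3, 90/17, 95/11, 32, 34, 60]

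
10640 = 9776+864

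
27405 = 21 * 1305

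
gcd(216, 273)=3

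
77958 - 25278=52680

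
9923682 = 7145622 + 2778060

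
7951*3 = 23853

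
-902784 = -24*37616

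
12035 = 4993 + 7042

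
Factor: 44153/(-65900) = -1*2^(-2)*5^(-2)*67^1 = -67/100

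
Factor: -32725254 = -1*2^1*3^1*47^1*116047^1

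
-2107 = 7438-9545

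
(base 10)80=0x50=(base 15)55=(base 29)2m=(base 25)35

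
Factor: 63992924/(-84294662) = -1 * 2^1 * 211^1 * 75821^1 * 42147331^(-1) = -31996462/42147331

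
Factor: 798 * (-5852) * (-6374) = 2^4 * 3^1 * 7^2 * 11^1 * 19^2 * 3187^1 = 29765917104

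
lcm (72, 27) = 216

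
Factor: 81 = 3^4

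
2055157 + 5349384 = 7404541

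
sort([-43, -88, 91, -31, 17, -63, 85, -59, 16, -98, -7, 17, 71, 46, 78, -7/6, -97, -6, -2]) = [-98, -97, -88, -63, -59, -43, -31, -7, -6, -2, -7/6, 16, 17, 17, 46, 71, 78, 85, 91]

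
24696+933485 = 958181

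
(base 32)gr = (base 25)le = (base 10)539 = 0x21b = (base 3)201222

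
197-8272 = -8075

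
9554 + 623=10177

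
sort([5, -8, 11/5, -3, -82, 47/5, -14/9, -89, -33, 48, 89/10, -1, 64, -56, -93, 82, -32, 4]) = [-93, -89, -82, -56, -33, -32, -8, -3, -14/9, -1, 11/5, 4, 5, 89/10, 47/5, 48, 64, 82]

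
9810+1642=11452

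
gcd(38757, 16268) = 1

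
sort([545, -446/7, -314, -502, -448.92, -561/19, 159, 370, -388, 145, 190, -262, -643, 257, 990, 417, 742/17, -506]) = [-643, -506, -502, -448.92, -388, -314, -262, -446/7, -561/19, 742/17, 145, 159, 190, 257, 370, 417, 545, 990]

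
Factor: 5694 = 2^1 * 3^1 * 13^1 * 73^1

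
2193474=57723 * 38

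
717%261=195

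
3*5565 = 16695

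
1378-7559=-6181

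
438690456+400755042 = 839445498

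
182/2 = 91 = 91.00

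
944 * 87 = 82128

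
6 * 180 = 1080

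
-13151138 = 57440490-70591628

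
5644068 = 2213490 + 3430578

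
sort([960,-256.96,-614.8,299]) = [-614.8,-256.96,299,960]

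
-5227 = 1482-6709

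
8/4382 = 4/2191≈0.00183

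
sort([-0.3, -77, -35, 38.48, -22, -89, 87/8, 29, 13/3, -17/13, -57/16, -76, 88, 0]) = [-89, -77, -76, -35, -22, -57/16, -17/13, -0.3, 0, 13/3, 87/8, 29, 38.48, 88]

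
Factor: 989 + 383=2^2*7^3=1372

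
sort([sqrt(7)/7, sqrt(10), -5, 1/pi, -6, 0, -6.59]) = [-6.59, -6, -5, 0, 1/pi, sqrt(7)/7, sqrt(10)]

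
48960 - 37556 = 11404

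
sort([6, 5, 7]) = [5, 6, 7]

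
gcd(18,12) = 6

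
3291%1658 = 1633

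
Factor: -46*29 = -1*2^1*23^1*29^1 = -1334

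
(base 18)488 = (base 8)2650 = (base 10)1448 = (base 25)27n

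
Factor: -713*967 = -1*23^1*31^1*967^1 = -689471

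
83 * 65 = 5395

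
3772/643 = 5+557/643 ≈ 5.87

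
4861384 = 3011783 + 1849601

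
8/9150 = 4/4575 ≈ 0.000874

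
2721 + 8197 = 10918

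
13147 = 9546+3601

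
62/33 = 1 + 29/33 ≈ 1.88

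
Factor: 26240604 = 2^2*3^1*13^1*59^1*2851^1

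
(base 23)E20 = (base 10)7452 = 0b1110100011100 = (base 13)3513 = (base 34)6F6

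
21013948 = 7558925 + 13455023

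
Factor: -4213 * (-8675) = 5^2 * 11^1 * 347^1 * 383^1 = 36547775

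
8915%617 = 277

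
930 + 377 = 1307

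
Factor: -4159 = -1*4159^1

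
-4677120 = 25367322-30044442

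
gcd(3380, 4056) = 676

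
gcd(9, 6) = 3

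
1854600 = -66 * (-28100)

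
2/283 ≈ 0.00707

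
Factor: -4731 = -1 * 3^1 * 19^1 * 83^1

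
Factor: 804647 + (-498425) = 2^1*3^1*7^1*23^1*317^1 = 306222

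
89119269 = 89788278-669009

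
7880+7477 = 15357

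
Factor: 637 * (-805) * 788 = -1 * 2^2 * 5^1 * 7^3 * 13^1 * 23^1 * 197^1 = -404074580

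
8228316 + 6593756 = 14822072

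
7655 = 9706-2051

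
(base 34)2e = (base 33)2g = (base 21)3j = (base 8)122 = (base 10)82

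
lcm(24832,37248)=74496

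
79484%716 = 8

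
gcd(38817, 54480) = 681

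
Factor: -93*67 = -1*3^1*31^1*67^1 = -6231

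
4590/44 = 2295/22 ≈ 104.32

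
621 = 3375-2754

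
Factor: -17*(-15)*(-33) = -1*3^2*5^1*11^1*17^1 = -8415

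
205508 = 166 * 1238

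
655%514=141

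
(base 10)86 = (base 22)3k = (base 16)56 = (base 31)2o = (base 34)2i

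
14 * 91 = 1274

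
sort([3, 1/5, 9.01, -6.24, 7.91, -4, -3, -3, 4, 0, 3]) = [-6.24, -4, -3, -3, 0, 1/5, 3, 3, 4, 7.91, 9.01]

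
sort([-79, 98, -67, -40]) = [-79, -67, -40, 98]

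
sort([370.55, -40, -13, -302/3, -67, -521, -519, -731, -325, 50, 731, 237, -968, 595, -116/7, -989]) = [-989, -968, -731, -521, -519, -325, -302/3, -67, -40, -116/7, -13, 50, 237, 370.55, 595, 731]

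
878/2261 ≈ 0.388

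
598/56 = 10 + 19/28≈10.68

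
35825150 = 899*39850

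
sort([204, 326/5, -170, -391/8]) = [-170, -391/8, 326/5, 204]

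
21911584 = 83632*262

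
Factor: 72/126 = 2^2 * 7^(-1) = 4/7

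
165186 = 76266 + 88920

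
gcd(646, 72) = 2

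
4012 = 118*34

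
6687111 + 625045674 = 631732785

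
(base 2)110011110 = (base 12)2a6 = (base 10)414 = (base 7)1131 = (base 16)19e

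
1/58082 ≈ 0.0000172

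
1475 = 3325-1850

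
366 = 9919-9553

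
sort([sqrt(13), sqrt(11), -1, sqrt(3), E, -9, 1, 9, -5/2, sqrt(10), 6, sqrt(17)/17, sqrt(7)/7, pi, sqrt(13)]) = [-9, -5/2, -1, sqrt(17)/17, sqrt(7)/7, 1, sqrt(3), E, pi, sqrt(10), sqrt(11), sqrt(13), sqrt(13), 6, 9]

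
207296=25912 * 8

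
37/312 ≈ 0.119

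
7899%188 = 3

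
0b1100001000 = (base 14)3d6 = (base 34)ms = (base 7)2156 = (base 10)776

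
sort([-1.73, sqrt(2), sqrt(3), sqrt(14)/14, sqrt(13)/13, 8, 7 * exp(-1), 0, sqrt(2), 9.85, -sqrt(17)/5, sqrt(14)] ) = [-1.73, -sqrt(17)/5, 0, sqrt(14)/14, sqrt(13)/13, sqrt(2), sqrt(2), sqrt(3), 7 * exp(-1), sqrt(14), 8, 9.85] 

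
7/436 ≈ 0.0161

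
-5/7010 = -1/1402 ≈ -0.000713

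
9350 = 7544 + 1806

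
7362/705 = 2454/235≈10.44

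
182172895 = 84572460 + 97600435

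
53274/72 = 8879/12 ≈ 739.92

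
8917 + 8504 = 17421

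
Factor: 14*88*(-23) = -1*2^4*7^1*11^1*23^1 = -28336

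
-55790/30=-5579/3 ≈ -1859.67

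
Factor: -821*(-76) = 2^2*19^1*821^1 = 62396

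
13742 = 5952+7790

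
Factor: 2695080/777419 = 2^3*3^1*5^1*37^1*607^1*777419^(-1)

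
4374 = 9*486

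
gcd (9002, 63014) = 9002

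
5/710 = 1/142 ≈ 0.00704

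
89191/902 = 98+795/902 ≈ 98.88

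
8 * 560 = 4480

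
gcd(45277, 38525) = 1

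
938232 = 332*2826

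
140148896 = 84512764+55636132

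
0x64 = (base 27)3j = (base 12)84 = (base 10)100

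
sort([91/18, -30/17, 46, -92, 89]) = [-92, -30/17, 91/18, 46, 89]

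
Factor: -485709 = -1*3^1*7^1*101^1*229^1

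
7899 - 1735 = 6164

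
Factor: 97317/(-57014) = -1*2^(-1)*3^2*11^1*29^(-1) = -99/58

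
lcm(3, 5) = 15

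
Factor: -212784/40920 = -1*2^1*5^(-1)*13^1 = -26/5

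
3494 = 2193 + 1301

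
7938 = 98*81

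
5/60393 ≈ 0.0000828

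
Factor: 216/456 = 3^2*19^(-1) = 9/19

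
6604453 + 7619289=14223742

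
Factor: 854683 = 854683^1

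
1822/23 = 79 + 5/23 ≈ 79.22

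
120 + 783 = 903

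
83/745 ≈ 0.111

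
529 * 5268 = 2786772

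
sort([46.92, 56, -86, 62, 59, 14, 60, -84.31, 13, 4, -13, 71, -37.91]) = [-86, -84.31, -37.91, -13, 4, 13, 14, 46.92, 56, 59, 60, 62, 71]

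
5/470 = 1/94 ≈ 0.0106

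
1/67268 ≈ 0.0000149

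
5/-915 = -1/183≈-0.00546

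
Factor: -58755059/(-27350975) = 5^(-2)*11^2*19^(-1)*71^(-1)*617^1*787^1*811^(-1)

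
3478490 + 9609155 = 13087645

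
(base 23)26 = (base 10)52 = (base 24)24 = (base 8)64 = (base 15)37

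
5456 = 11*496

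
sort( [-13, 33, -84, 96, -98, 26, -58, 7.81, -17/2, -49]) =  [-98, -84, -58, -49, -13, -17/2, 7.81, 26, 33, 96]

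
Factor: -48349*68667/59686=-1*2^ (-1)*3^1*7^1*11^ (-1)*47^1*487^1*2713^ (-1)*6907^1=-3319980783/59686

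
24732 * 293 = 7246476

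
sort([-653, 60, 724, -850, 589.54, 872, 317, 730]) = [-850, -653, 60, 317, 589.54, 724, 730, 872]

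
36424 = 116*314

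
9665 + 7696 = 17361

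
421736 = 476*886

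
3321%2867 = 454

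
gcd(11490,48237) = 3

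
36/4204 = 9/1051 ≈ 0.00856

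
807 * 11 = 8877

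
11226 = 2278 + 8948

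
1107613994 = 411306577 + 696307417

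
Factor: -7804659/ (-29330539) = 3^1 * 7^ (-1) * 23^1 * 41^ (-1) * 102197^ (-1) * 113111^1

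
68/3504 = 17/876 ≈ 0.0194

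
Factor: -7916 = -1*2^2*1979^1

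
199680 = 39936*5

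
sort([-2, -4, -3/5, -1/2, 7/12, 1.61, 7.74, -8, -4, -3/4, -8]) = [-8, -8, -4, -4, -2, -3/4, -3/5, -1/2, 7/12, 1.61, 7.74]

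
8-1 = 7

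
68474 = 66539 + 1935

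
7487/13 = 575 + 12/13 ≈ 575.92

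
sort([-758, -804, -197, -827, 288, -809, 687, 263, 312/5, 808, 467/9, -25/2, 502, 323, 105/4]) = [-827, -809, -804, -758, -197, -25/2, 105/4, 467/9, 312/5, 263, 288, 323, 502, 687, 808]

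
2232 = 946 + 1286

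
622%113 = 57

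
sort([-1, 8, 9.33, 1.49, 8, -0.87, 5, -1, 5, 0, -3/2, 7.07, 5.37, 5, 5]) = [-3/2, -1, -1, -0.87, 0, 1.49, 5, 5, 5, 5, 5.37, 7.07, 8, 8, 9.33]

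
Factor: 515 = 5^1*103^1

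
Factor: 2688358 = 2^1 * 29^1 * 46351^1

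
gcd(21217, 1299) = 433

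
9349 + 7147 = 16496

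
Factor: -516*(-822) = 2^3*3^2*43^1*137^1 = 424152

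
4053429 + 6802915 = 10856344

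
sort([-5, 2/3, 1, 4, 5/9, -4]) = [-5, -4, 5/9, 2/3, 1, 4]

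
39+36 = 75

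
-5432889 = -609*8921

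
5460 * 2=10920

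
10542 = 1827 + 8715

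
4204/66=2102/33 ≈ 63.70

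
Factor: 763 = 7^1*109^1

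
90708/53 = 1711 + 25/53 ≈ 1711.47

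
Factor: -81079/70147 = -1*7^(-1)*11^(-1)*89^1 = -89/77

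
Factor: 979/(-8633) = -1*11^1*97^(-1) = -11/97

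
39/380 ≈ 0.103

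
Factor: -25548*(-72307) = 2^2*3^1*2129^1*72307^1 = 1847299236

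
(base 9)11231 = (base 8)16470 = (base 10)7480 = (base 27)a71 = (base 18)151a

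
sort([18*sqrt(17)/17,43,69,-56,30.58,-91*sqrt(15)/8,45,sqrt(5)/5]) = [-56,-91*sqrt(15)/8,sqrt(5)/5,18*sqrt(17)/17,30.58,43,45,69]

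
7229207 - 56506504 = -49277297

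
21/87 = 7/29 ≈ 0.241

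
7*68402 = 478814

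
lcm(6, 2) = 6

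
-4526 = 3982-8508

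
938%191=174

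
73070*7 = 511490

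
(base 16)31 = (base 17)2f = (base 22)25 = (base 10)49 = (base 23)23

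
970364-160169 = 810195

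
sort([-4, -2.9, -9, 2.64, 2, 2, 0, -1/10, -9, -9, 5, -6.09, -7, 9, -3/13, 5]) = [-9, -9, -9, -7, -6.09, -4, -2.9, -3/13, -1/10, 0, 2, 2, 2.64, 5, 5, 9]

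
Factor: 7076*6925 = 2^2*5^2*29^1*61^1*277^1 = 49001300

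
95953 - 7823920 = -7727967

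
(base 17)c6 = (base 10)210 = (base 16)d2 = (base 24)8i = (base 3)21210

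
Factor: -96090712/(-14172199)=2^3 * 2753^1 * 4363^1 * 14172199^(-1)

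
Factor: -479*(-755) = 5^1*151^1*479^1 = 361645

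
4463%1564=1335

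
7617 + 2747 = 10364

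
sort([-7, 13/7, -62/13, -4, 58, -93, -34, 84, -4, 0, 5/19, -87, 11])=[-93, -87, -34, -7, -62/13, -4, -4, 0, 5/19, 13/7, 11, 58, 84]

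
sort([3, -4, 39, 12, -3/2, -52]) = [-52, -4, -3/2, 3, 12, 39]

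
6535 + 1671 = 8206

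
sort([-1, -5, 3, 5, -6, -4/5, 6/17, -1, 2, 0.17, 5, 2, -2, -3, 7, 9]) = [-6, -5, -3, -2, -1, -1, -4/5, 0.17, 6/17, 2, 2, 3, 5, 5, 7, 9]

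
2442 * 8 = 19536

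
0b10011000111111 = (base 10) 9791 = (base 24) gnn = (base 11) 73a1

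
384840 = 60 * 6414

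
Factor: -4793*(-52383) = 3^1*19^1*919^1*4793^1 = 251071719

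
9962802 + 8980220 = 18943022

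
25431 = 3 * 8477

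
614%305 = 4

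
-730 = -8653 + 7923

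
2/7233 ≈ 0.000277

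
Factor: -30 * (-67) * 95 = 2^1 * 3^1 * 5^2 * 19^1 * 67^1 = 190950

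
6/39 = 2/13 ≈ 0.154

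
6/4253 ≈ 0.00141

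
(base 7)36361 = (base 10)9451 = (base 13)43c0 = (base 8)22353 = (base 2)10010011101011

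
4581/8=572 + 5/8 ≈ 572.63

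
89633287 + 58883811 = 148517098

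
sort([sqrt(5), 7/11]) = [7/11, sqrt(5)]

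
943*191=180113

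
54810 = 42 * 1305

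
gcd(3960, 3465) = 495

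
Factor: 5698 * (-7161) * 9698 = -1 * 2^2 * 3^1 * 7^2 * 11^2 * 13^1 * 31^1 * 37^1 * 373^1 = -395711159844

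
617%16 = 9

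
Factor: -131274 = -1*2^1*3^3*11^1*13^1*17^1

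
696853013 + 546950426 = 1243803439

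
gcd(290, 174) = 58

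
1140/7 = 162+6/7 ≈ 162.86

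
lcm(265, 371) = 1855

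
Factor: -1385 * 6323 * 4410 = -1 * 2^1 * 3^2 * 5^2 * 7^2 * 277^1 * 6323^1 = -38619935550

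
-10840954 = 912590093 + -923431047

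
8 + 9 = 17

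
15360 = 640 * 24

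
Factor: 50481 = 3^2*71^1*79^1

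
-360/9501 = -120/3167 ≈ -0.0379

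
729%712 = 17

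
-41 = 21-62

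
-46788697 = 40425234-87213931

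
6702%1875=1077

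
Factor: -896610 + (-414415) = -1 * 5^2 * 229^2 = -1311025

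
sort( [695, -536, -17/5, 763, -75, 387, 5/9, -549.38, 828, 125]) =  [-549.38, -536, -75, -17/5, 5/9, 125, 387, 695, 763, 828]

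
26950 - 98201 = -71251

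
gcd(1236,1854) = 618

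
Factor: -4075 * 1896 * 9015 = -1 * 2^3 * 3^2 * 5^3 * 79^1 * 163^1 * 601^1 = -69651693000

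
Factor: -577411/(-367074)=2^(-1)*3^(-2)*79^1*7309^1*20393^(-1)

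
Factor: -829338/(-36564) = 2^(-1)*11^(-1)*499^1 = 499/22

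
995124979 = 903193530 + 91931449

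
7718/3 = 2572+2/3 ≈ 2572.67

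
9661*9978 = 96397458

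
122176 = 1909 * 64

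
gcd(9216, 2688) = 384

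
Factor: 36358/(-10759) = -1 * 2^1 * 7^2 * 29^(-1) = -98/29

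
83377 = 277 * 301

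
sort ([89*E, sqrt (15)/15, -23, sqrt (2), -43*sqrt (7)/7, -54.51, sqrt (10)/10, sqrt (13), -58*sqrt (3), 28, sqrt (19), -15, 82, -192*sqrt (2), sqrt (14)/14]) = [-192*sqrt (2), -58*sqrt (3), -54.51, -23, -43*sqrt (7)/7, -15, sqrt (15)/15, sqrt (14)/14, sqrt (10)/10, sqrt (2), sqrt (13), sqrt (19), 28, 82, 89*E]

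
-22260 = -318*70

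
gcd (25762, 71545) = 1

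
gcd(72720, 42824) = 808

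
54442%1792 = 682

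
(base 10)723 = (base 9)883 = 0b1011010011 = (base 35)kn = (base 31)na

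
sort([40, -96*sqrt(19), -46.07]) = [-96*sqrt(19), -46.07, 40]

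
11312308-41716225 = -30403917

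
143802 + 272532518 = 272676320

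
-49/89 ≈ -0.551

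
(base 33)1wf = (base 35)1qp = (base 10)2160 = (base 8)4160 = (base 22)4a4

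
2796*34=95064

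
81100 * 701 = 56851100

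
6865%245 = 5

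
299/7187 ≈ 0.0416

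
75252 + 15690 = 90942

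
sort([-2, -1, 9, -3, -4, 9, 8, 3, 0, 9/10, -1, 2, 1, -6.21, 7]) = [-6.21, -4, -3, -2, -1, -1, 0, 9/10, 1, 2, 3, 7, 8, 9, 9]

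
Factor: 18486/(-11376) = -1 * 2^(-3) * 13^1 = -13/8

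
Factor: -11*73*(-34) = 2^1*11^1*17^1*73^1 = 27302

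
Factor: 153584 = 2^4 * 29^1 * 331^1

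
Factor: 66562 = 2^1 * 23^1 * 1447^1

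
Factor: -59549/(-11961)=3^(-3)*7^1*47^1*181^1*443^(-1)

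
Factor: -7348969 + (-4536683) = -1 * 2^2 * 3^2 * 17^1 * 19421^1 = -11885652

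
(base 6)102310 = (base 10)8322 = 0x2082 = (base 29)9ps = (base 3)102102020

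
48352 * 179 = 8655008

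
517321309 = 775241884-257920575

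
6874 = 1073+5801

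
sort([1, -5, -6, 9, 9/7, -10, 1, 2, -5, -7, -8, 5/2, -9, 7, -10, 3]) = [-10, -10, -9, -8, -7, -6, -5, -5, 1, 1, 9/7, 2, 5/2, 3, 7, 9]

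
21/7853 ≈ 0.00267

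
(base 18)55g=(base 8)3276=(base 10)1726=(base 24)2nm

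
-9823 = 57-9880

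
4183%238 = 137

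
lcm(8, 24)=24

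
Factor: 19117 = 7^1 * 2731^1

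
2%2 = 0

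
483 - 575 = -92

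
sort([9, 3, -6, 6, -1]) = [-6, -1, 3, 6, 9]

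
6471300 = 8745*740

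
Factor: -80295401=-1*59^1*73^1*103^1*181^1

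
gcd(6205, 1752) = 73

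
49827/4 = 12456+3/4 = 12456.75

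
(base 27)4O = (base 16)84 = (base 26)52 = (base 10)132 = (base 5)1012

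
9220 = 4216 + 5004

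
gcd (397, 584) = 1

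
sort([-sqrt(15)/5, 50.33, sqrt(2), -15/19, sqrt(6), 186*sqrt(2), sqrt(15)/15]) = [-15/19, -sqrt(15)/5, sqrt(15)/15, sqrt(2), sqrt(6), 50.33, 186*sqrt(2)]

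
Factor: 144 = 2^4*3^2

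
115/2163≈0.0532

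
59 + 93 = 152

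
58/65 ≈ 0.892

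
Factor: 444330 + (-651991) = -1 * 207661^1 = -207661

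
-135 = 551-686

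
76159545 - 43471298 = 32688247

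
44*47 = 2068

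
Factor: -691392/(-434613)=2^6 * 13^1 * 523^(-1)=832/523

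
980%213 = 128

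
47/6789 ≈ 0.00692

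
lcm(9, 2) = 18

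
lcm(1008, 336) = 1008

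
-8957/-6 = 1492 + 5/6≈1492.83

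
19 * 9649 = 183331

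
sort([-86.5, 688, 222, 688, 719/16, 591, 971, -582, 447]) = [-582, -86.5, 719/16, 222, 447, 591, 688, 688, 971]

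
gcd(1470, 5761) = 7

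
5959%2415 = 1129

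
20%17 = 3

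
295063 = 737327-442264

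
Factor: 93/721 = 3^1*7^(-1)*31^1*103^(-1)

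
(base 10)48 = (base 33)1f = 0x30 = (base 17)2e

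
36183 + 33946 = 70129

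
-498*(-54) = 26892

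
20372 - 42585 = -22213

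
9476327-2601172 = 6875155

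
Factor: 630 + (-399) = 3^1*7^1*11^1 = 231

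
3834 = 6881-3047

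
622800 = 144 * 4325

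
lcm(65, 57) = 3705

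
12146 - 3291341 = -3279195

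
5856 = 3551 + 2305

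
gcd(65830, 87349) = 1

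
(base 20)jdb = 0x1ebf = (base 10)7871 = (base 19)12f5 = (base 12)467b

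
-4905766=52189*(-94) 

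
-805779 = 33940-839719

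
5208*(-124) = -645792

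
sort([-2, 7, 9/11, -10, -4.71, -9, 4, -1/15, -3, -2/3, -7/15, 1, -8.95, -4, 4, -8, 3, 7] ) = [-10, -9, -8.95, -8, -4.71, -4, -3, -2, -2/3, -7/15, -1/15, 9/11, 1, 3, 4, 4, 7, 7] 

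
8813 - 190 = 8623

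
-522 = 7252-7774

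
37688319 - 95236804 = -57548485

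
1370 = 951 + 419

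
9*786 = 7074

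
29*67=1943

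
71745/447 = 160+75/149 ≈ 160.50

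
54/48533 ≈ 0.00111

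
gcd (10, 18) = 2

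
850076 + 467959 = 1318035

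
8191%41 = 32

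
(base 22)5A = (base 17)71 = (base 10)120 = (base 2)1111000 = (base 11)AA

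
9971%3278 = 137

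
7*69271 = 484897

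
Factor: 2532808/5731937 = 2^3*29^ (-1)*73^1*239^ (-1)*827^ (-1)*4337^1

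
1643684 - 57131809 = -55488125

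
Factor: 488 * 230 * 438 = 2^5 * 3^1 * 5^1 * 23^1 * 61^1 * 73^1 = 49161120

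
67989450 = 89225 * 762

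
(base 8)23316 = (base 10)9934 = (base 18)1cbg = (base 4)2123032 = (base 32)9me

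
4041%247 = 89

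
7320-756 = 6564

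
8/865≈0.00925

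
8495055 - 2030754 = 6464301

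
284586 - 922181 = -637595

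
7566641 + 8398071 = 15964712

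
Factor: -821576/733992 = -1*3^(-1)*257^(-1)*863^1 = -863/771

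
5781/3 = 1927 = 1927.00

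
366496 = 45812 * 8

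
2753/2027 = 1 + 726/2027 ≈ 1.36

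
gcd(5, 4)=1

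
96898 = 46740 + 50158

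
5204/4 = 1301 = 1301.00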